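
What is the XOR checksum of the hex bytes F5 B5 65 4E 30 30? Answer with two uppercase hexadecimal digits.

XOR the bytes together:
  start with 0xF5
  0xF5 ⊕ 0xB5 = 0x40
  0x40 ⊕ 0x65 = 0x25
  0x25 ⊕ 0x4E = 0x6B
  0x6B ⊕ 0x30 = 0x5B
  0x5B ⊕ 0x30 = 0x6B

6B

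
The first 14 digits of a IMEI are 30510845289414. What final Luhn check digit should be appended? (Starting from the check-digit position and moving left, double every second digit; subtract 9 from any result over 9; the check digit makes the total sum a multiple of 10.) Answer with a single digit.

3

Partial digits right→left: 4 1 4 9 8 2 5 4 8 0 1 5 0 3
Double every second digit counting from the check-digit position (so the 1st, 3rd, 5th, ... of the partial from the right).
  doubled (with −9 where >9): 8 8 7 1 7 2 0 → sum 33
  kept as-is: 1 9 2 4 0 5 3 → sum 24
Total = 33 + 24 = 57.
Check digit = (10 − (57 mod 10)) mod 10 = 3.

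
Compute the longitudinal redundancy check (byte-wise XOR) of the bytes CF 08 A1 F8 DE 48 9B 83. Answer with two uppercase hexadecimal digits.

10

XOR the bytes together:
  start with 0xCF
  0xCF ⊕ 0x08 = 0xC7
  0xC7 ⊕ 0xA1 = 0x66
  0x66 ⊕ 0xF8 = 0x9E
  0x9E ⊕ 0xDE = 0x40
  0x40 ⊕ 0x48 = 0x08
  0x08 ⊕ 0x9B = 0x93
  0x93 ⊕ 0x83 = 0x10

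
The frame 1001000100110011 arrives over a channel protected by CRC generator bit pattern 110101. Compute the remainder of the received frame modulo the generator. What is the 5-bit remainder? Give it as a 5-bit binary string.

01101

Modulo-2 division of 1001000100110011 by 110101:
  pos 0: 100100 XOR 110101 = 010001
  pos 1: 100010 XOR 110101 = 010111
  pos 2: 101111 XOR 110101 = 011010
  pos 3: 110100 XOR 110101 = 000001
  pos 8: 101100 XOR 110101 = 011001
  pos 9: 110011 XOR 110101 = 000110
Remainder = 01101 (nonzero — an error is detected).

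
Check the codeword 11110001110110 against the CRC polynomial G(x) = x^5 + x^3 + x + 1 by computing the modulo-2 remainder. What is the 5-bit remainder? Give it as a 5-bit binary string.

Modulo-2 division of 11110001110110 by 101011:
  pos 0: 111100 XOR 101011 = 010111
  pos 1: 101110 XOR 101011 = 000101
  pos 4: 101111 XOR 101011 = 000100
  pos 7: 100011 XOR 101011 = 001000
Remainder = 10000 (nonzero — an error is detected).

10000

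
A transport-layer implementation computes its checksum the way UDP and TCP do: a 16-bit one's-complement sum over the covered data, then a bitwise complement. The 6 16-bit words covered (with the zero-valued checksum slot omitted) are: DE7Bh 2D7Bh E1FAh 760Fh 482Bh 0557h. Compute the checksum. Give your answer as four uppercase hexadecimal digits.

4E7C

One's-complement addition (fold any carry out of bit 15 back into bit 0):
  0xDE7B + 0x2D7B = 0x10BF6 → wrap carry → 0x0BF7
  0x0BF7 + 0xE1FA = 0x0EDF1
  0xEDF1 + 0x760F = 0x16400 → wrap carry → 0x6401
  0x6401 + 0x482B = 0x0AC2C
  0xAC2C + 0x0557 = 0x0B183
One's-complement sum = 0xB183.
Checksum = ~0xB183 & 0xFFFF = 0x4E7C.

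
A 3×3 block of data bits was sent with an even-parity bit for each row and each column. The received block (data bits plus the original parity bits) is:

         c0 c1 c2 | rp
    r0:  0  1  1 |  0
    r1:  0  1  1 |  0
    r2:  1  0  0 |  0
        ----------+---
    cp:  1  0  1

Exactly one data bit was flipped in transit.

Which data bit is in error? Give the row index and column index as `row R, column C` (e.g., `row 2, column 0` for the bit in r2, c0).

Recompute each row's even parity and compare to rp:
  r0: data parity 0, sent rp 0 → ok
  r1: data parity 0, sent rp 0 → ok
  r2: data parity 1, sent rp 0 → mismatch
Recompute each column's even parity and compare to cp:
  c0: data parity 1, sent cp 1 → ok
  c1: data parity 0, sent cp 0 → ok
  c2: data parity 0, sent cp 1 → mismatch
Exactly one row (r2) and one column (c2) fail → the flipped bit is at their intersection.

row 2, column 2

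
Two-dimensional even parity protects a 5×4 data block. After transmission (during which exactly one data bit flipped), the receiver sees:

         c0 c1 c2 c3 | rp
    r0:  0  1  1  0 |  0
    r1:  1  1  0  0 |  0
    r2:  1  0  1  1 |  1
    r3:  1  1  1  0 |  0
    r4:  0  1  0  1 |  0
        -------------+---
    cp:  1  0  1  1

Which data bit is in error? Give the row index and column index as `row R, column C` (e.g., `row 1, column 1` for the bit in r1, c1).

row 3, column 3

Recompute each row's even parity and compare to rp:
  r0: data parity 0, sent rp 0 → ok
  r1: data parity 0, sent rp 0 → ok
  r2: data parity 1, sent rp 1 → ok
  r3: data parity 1, sent rp 0 → mismatch
  r4: data parity 0, sent rp 0 → ok
Recompute each column's even parity and compare to cp:
  c0: data parity 1, sent cp 1 → ok
  c1: data parity 0, sent cp 0 → ok
  c2: data parity 1, sent cp 1 → ok
  c3: data parity 0, sent cp 1 → mismatch
Exactly one row (r3) and one column (c3) fail → the flipped bit is at their intersection.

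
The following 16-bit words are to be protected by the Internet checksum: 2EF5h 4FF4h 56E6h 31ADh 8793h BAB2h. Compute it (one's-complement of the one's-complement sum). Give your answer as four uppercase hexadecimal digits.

B63C

One's-complement addition (fold any carry out of bit 15 back into bit 0):
  0x2EF5 + 0x4FF4 = 0x07EE9
  0x7EE9 + 0x56E6 = 0x0D5CF
  0xD5CF + 0x31AD = 0x1077C → wrap carry → 0x077D
  0x077D + 0x8793 = 0x08F10
  0x8F10 + 0xBAB2 = 0x149C2 → wrap carry → 0x49C3
One's-complement sum = 0x49C3.
Checksum = ~0x49C3 & 0xFFFF = 0xB63C.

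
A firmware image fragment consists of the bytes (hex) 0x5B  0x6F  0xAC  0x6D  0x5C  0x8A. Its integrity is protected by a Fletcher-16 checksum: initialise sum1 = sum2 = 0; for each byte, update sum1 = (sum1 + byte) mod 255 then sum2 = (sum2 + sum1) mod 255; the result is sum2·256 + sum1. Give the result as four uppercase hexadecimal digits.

8FCB

Running sums (mod 255):
  after byte 0 (0x5B): sum1=91, sum2=91
  after byte 1 (0x6F): sum1=202, sum2=38
  after byte 2 (0xAC): sum1=119, sum2=157
  after byte 3 (0x6D): sum1=228, sum2=130
  after byte 4 (0x5C): sum1=65, sum2=195
  after byte 5 (0x8A): sum1=203, sum2=143
Checksum = sum2·256 + sum1 = 143·256 + 203 = 36811 = 0x8FCB.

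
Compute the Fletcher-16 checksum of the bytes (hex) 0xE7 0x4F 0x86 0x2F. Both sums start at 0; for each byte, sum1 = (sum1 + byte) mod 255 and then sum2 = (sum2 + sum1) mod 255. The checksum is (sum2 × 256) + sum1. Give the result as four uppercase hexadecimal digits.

C9EC

Running sums (mod 255):
  after byte 0 (0xE7): sum1=231, sum2=231
  after byte 1 (0x4F): sum1=55, sum2=31
  after byte 2 (0x86): sum1=189, sum2=220
  after byte 3 (0x2F): sum1=236, sum2=201
Checksum = sum2·256 + sum1 = 201·256 + 236 = 51692 = 0xC9EC.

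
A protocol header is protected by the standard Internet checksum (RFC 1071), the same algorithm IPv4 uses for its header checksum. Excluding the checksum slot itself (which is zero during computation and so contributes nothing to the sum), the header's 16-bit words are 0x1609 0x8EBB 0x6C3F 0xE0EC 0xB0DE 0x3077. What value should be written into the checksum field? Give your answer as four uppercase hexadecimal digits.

2CB9

One's-complement addition (fold any carry out of bit 15 back into bit 0):
  0x1609 + 0x8EBB = 0x0A4C4
  0xA4C4 + 0x6C3F = 0x11103 → wrap carry → 0x1104
  0x1104 + 0xE0EC = 0x0F1F0
  0xF1F0 + 0xB0DE = 0x1A2CE → wrap carry → 0xA2CF
  0xA2CF + 0x3077 = 0x0D346
One's-complement sum = 0xD346.
Checksum = ~0xD346 & 0xFFFF = 0x2CB9.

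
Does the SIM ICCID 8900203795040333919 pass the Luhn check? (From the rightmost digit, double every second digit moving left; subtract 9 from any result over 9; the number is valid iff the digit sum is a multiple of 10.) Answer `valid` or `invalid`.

valid

From the right, keep odd positions and double even positions (subtract 9 from any doubled value over 9):
  doubled (positions 2,4,...): 2 6 6 8 1 5 0 0 9 → sum 37
  kept (positions 1,3,...): 9 9 3 0 0 9 3 2 0 8 → sum 43
Total = 80.
80 mod 10 = 0, so the number is valid.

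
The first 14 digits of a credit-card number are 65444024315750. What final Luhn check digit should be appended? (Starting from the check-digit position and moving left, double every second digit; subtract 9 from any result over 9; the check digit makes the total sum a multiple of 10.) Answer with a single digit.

7

Partial digits right→left: 0 5 7 5 1 3 4 2 0 4 4 4 5 6
Double every second digit counting from the check-digit position (so the 1st, 3rd, 5th, ... of the partial from the right).
  doubled (with −9 where >9): 0 5 2 8 0 8 1 → sum 24
  kept as-is: 5 5 3 2 4 4 6 → sum 29
Total = 24 + 29 = 53.
Check digit = (10 − (53 mod 10)) mod 10 = 7.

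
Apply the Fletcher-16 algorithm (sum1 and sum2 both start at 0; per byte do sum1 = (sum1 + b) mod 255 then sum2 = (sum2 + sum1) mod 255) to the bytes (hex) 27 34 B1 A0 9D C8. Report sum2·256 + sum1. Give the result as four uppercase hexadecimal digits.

9C14

Running sums (mod 255):
  after byte 0 (27): sum1=39, sum2=39
  after byte 1 (34): sum1=91, sum2=130
  after byte 2 (B1): sum1=13, sum2=143
  after byte 3 (A0): sum1=173, sum2=61
  after byte 4 (9D): sum1=75, sum2=136
  after byte 5 (C8): sum1=20, sum2=156
Checksum = sum2·256 + sum1 = 156·256 + 20 = 39956 = 0x9C14.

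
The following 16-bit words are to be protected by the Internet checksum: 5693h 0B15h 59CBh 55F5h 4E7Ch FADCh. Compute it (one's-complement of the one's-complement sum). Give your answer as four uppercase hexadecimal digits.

A53D

One's-complement addition (fold any carry out of bit 15 back into bit 0):
  0x5693 + 0x0B15 = 0x061A8
  0x61A8 + 0x59CB = 0x0BB73
  0xBB73 + 0x55F5 = 0x11168 → wrap carry → 0x1169
  0x1169 + 0x4E7C = 0x05FE5
  0x5FE5 + 0xFADC = 0x15AC1 → wrap carry → 0x5AC2
One's-complement sum = 0x5AC2.
Checksum = ~0x5AC2 & 0xFFFF = 0xA53D.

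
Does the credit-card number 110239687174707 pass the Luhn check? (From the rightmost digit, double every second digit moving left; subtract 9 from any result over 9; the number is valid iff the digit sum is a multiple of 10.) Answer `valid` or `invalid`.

From the right, keep odd positions and double even positions (subtract 9 from any doubled value over 9):
  doubled (positions 2,4,...): 0 8 2 7 9 4 2 → sum 32
  kept (positions 1,3,...): 7 7 7 7 6 3 0 1 → sum 38
Total = 70.
70 mod 10 = 0, so the number is valid.

valid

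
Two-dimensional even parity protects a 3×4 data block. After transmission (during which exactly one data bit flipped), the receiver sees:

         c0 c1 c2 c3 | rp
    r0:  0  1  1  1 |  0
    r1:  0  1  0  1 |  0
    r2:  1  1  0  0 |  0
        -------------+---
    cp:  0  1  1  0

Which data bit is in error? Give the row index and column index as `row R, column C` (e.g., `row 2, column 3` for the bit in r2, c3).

Recompute each row's even parity and compare to rp:
  r0: data parity 1, sent rp 0 → mismatch
  r1: data parity 0, sent rp 0 → ok
  r2: data parity 0, sent rp 0 → ok
Recompute each column's even parity and compare to cp:
  c0: data parity 1, sent cp 0 → mismatch
  c1: data parity 1, sent cp 1 → ok
  c2: data parity 1, sent cp 1 → ok
  c3: data parity 0, sent cp 0 → ok
Exactly one row (r0) and one column (c0) fail → the flipped bit is at their intersection.

row 0, column 0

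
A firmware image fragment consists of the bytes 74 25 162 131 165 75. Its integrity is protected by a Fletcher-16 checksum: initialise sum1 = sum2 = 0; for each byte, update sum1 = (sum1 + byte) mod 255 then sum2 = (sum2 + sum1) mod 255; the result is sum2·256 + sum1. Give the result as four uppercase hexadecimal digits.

E67A

Running sums (mod 255):
  after byte 0 (74): sum1=74, sum2=74
  after byte 1 (25): sum1=99, sum2=173
  after byte 2 (162): sum1=6, sum2=179
  after byte 3 (131): sum1=137, sum2=61
  after byte 4 (165): sum1=47, sum2=108
  after byte 5 (75): sum1=122, sum2=230
Checksum = sum2·256 + sum1 = 230·256 + 122 = 59002 = 0xE67A.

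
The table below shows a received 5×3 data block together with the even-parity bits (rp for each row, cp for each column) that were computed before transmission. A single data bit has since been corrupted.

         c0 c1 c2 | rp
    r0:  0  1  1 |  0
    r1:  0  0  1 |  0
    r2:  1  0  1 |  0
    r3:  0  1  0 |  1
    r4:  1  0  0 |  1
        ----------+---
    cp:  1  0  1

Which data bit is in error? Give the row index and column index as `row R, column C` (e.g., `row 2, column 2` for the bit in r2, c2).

row 1, column 0

Recompute each row's even parity and compare to rp:
  r0: data parity 0, sent rp 0 → ok
  r1: data parity 1, sent rp 0 → mismatch
  r2: data parity 0, sent rp 0 → ok
  r3: data parity 1, sent rp 1 → ok
  r4: data parity 1, sent rp 1 → ok
Recompute each column's even parity and compare to cp:
  c0: data parity 0, sent cp 1 → mismatch
  c1: data parity 0, sent cp 0 → ok
  c2: data parity 1, sent cp 1 → ok
Exactly one row (r1) and one column (c0) fail → the flipped bit is at their intersection.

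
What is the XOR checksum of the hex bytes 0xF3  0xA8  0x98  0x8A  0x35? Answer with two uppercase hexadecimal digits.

7C

XOR the bytes together:
  start with 0xF3
  0xF3 ⊕ 0xA8 = 0x5B
  0x5B ⊕ 0x98 = 0xC3
  0xC3 ⊕ 0x8A = 0x49
  0x49 ⊕ 0x35 = 0x7C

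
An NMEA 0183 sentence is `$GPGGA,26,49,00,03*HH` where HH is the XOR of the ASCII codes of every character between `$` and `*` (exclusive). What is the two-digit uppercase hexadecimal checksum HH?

5C

XOR the ASCII codes of the payload characters:
  'G' = 0x47 → acc = 0x47
  'P' = 0x50 → acc = 0x17
  'G' = 0x47 → acc = 0x50
  'G' = 0x47 → acc = 0x17
  'A' = 0x41 → acc = 0x56
  ',' = 0x2C → acc = 0x7A
  '2' = 0x32 → acc = 0x48
  '6' = 0x36 → acc = 0x7E
  ',' = 0x2C → acc = 0x52
  '4' = 0x34 → acc = 0x66
  '9' = 0x39 → acc = 0x5F
  ',' = 0x2C → acc = 0x73
  '0' = 0x30 → acc = 0x43
  '0' = 0x30 → acc = 0x73
  ',' = 0x2C → acc = 0x5F
  '0' = 0x30 → acc = 0x6F
  '3' = 0x33 → acc = 0x5C
Checksum = 0x5C.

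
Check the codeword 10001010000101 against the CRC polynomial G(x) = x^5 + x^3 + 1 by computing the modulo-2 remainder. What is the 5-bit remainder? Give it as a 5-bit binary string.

Modulo-2 division of 10001010000101 by 101001:
  pos 0: 100010 XOR 101001 = 001011
  pos 2: 101110 XOR 101001 = 000111
  pos 5: 111000 XOR 101001 = 010001
  pos 6: 100011 XOR 101001 = 001010
  pos 8: 101001 XOR 101001 = 000000
Remainder = 00000 (zero — the frame passes the CRC check).

00000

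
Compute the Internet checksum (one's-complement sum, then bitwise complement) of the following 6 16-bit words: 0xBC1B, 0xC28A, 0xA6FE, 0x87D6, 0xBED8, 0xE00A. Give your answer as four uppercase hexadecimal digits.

One's-complement addition (fold any carry out of bit 15 back into bit 0):
  0xBC1B + 0xC28A = 0x17EA5 → wrap carry → 0x7EA6
  0x7EA6 + 0xA6FE = 0x125A4 → wrap carry → 0x25A5
  0x25A5 + 0x87D6 = 0x0AD7B
  0xAD7B + 0xBED8 = 0x16C53 → wrap carry → 0x6C54
  0x6C54 + 0xE00A = 0x14C5E → wrap carry → 0x4C5F
One's-complement sum = 0x4C5F.
Checksum = ~0x4C5F & 0xFFFF = 0xB3A0.

B3A0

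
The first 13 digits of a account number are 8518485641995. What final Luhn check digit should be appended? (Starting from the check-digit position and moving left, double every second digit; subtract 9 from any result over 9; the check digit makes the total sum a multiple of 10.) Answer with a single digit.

Partial digits right→left: 5 9 9 1 4 6 5 8 4 8 1 5 8
Double every second digit counting from the check-digit position (so the 1st, 3rd, 5th, ... of the partial from the right).
  doubled (with −9 where >9): 1 9 8 1 8 2 7 → sum 36
  kept as-is: 9 1 6 8 8 5 → sum 37
Total = 36 + 37 = 73.
Check digit = (10 − (73 mod 10)) mod 10 = 7.

7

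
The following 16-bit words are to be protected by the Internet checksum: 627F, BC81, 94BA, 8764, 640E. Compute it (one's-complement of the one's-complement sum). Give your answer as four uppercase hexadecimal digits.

60D1

One's-complement addition (fold any carry out of bit 15 back into bit 0):
  0x627F + 0xBC81 = 0x11F00 → wrap carry → 0x1F01
  0x1F01 + 0x94BA = 0x0B3BB
  0xB3BB + 0x8764 = 0x13B1F → wrap carry → 0x3B20
  0x3B20 + 0x640E = 0x09F2E
One's-complement sum = 0x9F2E.
Checksum = ~0x9F2E & 0xFFFF = 0x60D1.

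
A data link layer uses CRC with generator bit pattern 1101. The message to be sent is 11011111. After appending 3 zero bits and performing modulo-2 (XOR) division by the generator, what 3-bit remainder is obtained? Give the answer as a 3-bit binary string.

111

Append 3 zeros: 11011111000. Divide by 1101 (XOR where the leading bit is 1):
  pos 0: 1101 XOR 1101 = 0000
  pos 4: 1111 XOR 1101 = 0010
  pos 6: 1000 XOR 1101 = 0101
  pos 7: 1010 XOR 1101 = 0111
Remainder (last 3 bits) = 111. This is the CRC / FCS.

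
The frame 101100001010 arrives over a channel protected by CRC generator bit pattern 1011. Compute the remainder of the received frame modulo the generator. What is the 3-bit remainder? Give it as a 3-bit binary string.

Modulo-2 division of 101100001010 by 1011:
  pos 0: 1011 XOR 1011 = 0000
  pos 8: 1010 XOR 1011 = 0001
Remainder = 001 (nonzero — an error is detected).

001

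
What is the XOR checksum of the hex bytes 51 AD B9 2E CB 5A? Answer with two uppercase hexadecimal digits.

XOR the bytes together:
  start with 0x51
  0x51 ⊕ 0xAD = 0xFC
  0xFC ⊕ 0xB9 = 0x45
  0x45 ⊕ 0x2E = 0x6B
  0x6B ⊕ 0xCB = 0xA0
  0xA0 ⊕ 0x5A = 0xFA

FA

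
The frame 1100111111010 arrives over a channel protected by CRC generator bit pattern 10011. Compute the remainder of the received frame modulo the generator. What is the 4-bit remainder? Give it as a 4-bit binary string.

1100

Modulo-2 division of 1100111111010 by 10011:
  pos 0: 11001 XOR 10011 = 01010
  pos 1: 10101 XOR 10011 = 00110
  pos 3: 11011 XOR 10011 = 01000
  pos 4: 10001 XOR 10011 = 00010
  pos 7: 10101 XOR 10011 = 00110
Remainder = 1100 (nonzero — an error is detected).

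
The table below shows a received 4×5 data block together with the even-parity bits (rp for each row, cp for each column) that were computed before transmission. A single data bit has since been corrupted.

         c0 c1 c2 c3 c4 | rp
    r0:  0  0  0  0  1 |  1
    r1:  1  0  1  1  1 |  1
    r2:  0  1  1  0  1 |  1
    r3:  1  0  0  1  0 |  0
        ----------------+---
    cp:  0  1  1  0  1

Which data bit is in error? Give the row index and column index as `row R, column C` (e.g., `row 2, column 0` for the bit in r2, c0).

Recompute each row's even parity and compare to rp:
  r0: data parity 1, sent rp 1 → ok
  r1: data parity 0, sent rp 1 → mismatch
  r2: data parity 1, sent rp 1 → ok
  r3: data parity 0, sent rp 0 → ok
Recompute each column's even parity and compare to cp:
  c0: data parity 0, sent cp 0 → ok
  c1: data parity 1, sent cp 1 → ok
  c2: data parity 0, sent cp 1 → mismatch
  c3: data parity 0, sent cp 0 → ok
  c4: data parity 1, sent cp 1 → ok
Exactly one row (r1) and one column (c2) fail → the flipped bit is at their intersection.

row 1, column 2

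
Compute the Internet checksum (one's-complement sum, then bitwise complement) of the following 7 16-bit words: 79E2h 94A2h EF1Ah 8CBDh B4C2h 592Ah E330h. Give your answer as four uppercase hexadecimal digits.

8484

One's-complement addition (fold any carry out of bit 15 back into bit 0):
  0x79E2 + 0x94A2 = 0x10E84 → wrap carry → 0x0E85
  0x0E85 + 0xEF1A = 0x0FD9F
  0xFD9F + 0x8CBD = 0x18A5C → wrap carry → 0x8A5D
  0x8A5D + 0xB4C2 = 0x13F1F → wrap carry → 0x3F20
  0x3F20 + 0x592A = 0x0984A
  0x984A + 0xE330 = 0x17B7A → wrap carry → 0x7B7B
One's-complement sum = 0x7B7B.
Checksum = ~0x7B7B & 0xFFFF = 0x8484.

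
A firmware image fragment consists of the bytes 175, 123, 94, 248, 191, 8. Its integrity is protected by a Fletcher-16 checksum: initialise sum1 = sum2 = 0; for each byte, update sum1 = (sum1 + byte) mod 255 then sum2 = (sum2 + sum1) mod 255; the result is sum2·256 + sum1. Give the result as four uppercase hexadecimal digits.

Running sums (mod 255):
  after byte 0 (175): sum1=175, sum2=175
  after byte 1 (123): sum1=43, sum2=218
  after byte 2 (94): sum1=137, sum2=100
  after byte 3 (248): sum1=130, sum2=230
  after byte 4 (191): sum1=66, sum2=41
  after byte 5 (8): sum1=74, sum2=115
Checksum = sum2·256 + sum1 = 115·256 + 74 = 29514 = 0x734A.

734A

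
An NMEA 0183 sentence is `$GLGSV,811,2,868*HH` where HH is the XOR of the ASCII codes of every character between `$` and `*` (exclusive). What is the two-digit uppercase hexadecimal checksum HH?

59

XOR the ASCII codes of the payload characters:
  'G' = 0x47 → acc = 0x47
  'L' = 0x4C → acc = 0x0B
  'G' = 0x47 → acc = 0x4C
  'S' = 0x53 → acc = 0x1F
  'V' = 0x56 → acc = 0x49
  ',' = 0x2C → acc = 0x65
  '8' = 0x38 → acc = 0x5D
  '1' = 0x31 → acc = 0x6C
  '1' = 0x31 → acc = 0x5D
  ',' = 0x2C → acc = 0x71
  '2' = 0x32 → acc = 0x43
  ',' = 0x2C → acc = 0x6F
  '8' = 0x38 → acc = 0x57
  '6' = 0x36 → acc = 0x61
  '8' = 0x38 → acc = 0x59
Checksum = 0x59.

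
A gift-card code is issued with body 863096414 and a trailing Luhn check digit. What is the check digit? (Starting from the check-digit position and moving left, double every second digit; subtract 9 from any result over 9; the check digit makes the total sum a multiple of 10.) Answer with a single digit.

Partial digits right→left: 4 1 4 6 9 0 3 6 8
Double every second digit counting from the check-digit position (so the 1st, 3rd, 5th, ... of the partial from the right).
  doubled (with −9 where >9): 8 8 9 6 7 → sum 38
  kept as-is: 1 6 0 6 → sum 13
Total = 38 + 13 = 51.
Check digit = (10 − (51 mod 10)) mod 10 = 9.

9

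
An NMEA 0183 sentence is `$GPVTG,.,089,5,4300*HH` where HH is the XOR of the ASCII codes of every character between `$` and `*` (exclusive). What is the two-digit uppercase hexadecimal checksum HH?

7F

XOR the ASCII codes of the payload characters:
  'G' = 0x47 → acc = 0x47
  'P' = 0x50 → acc = 0x17
  'V' = 0x56 → acc = 0x41
  'T' = 0x54 → acc = 0x15
  'G' = 0x47 → acc = 0x52
  ',' = 0x2C → acc = 0x7E
  '.' = 0x2E → acc = 0x50
  ',' = 0x2C → acc = 0x7C
  '0' = 0x30 → acc = 0x4C
  '8' = 0x38 → acc = 0x74
  '9' = 0x39 → acc = 0x4D
  ',' = 0x2C → acc = 0x61
  '5' = 0x35 → acc = 0x54
  ',' = 0x2C → acc = 0x78
  '4' = 0x34 → acc = 0x4C
  '3' = 0x33 → acc = 0x7F
  '0' = 0x30 → acc = 0x4F
  '0' = 0x30 → acc = 0x7F
Checksum = 0x7F.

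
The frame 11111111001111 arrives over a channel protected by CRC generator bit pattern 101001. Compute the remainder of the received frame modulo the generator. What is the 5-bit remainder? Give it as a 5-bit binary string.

00000

Modulo-2 division of 11111111001111 by 101001:
  pos 0: 111111 XOR 101001 = 010110
  pos 1: 101101 XOR 101001 = 000100
  pos 4: 100100 XOR 101001 = 001101
  pos 6: 110111 XOR 101001 = 011110
  pos 7: 111101 XOR 101001 = 010100
  pos 8: 101001 XOR 101001 = 000000
Remainder = 00000 (zero — the frame passes the CRC check).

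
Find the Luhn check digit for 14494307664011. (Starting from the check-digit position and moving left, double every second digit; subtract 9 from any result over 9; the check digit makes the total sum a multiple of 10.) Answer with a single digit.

7

Partial digits right→left: 1 1 0 4 6 6 7 0 3 4 9 4 4 1
Double every second digit counting from the check-digit position (so the 1st, 3rd, 5th, ... of the partial from the right).
  doubled (with −9 where >9): 2 0 3 5 6 9 8 → sum 33
  kept as-is: 1 4 6 0 4 4 1 → sum 20
Total = 33 + 20 = 53.
Check digit = (10 − (53 mod 10)) mod 10 = 7.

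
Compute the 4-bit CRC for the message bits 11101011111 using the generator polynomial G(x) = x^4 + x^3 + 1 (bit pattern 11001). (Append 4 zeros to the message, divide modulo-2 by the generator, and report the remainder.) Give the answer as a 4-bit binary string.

Append 4 zeros: 111010111110000. Divide by 11001 (XOR where the leading bit is 1):
  pos 0: 11101 XOR 11001 = 00100
  pos 2: 10001 XOR 11001 = 01000
  pos 3: 10001 XOR 11001 = 01000
  pos 4: 10001 XOR 11001 = 01000
  pos 5: 10001 XOR 11001 = 01000
  pos 6: 10001 XOR 11001 = 01000
  pos 7: 10000 XOR 11001 = 01001
  pos 8: 10010 XOR 11001 = 01011
  pos 9: 10110 XOR 11001 = 01111
  pos 10: 11110 XOR 11001 = 00111
Remainder (last 4 bits) = 0111. This is the CRC / FCS.

0111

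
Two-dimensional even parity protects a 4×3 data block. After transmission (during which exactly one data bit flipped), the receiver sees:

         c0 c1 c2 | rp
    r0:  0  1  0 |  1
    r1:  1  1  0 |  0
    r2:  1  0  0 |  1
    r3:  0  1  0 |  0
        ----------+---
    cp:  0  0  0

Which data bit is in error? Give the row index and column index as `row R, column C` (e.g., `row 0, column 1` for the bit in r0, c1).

Recompute each row's even parity and compare to rp:
  r0: data parity 1, sent rp 1 → ok
  r1: data parity 0, sent rp 0 → ok
  r2: data parity 1, sent rp 1 → ok
  r3: data parity 1, sent rp 0 → mismatch
Recompute each column's even parity and compare to cp:
  c0: data parity 0, sent cp 0 → ok
  c1: data parity 1, sent cp 0 → mismatch
  c2: data parity 0, sent cp 0 → ok
Exactly one row (r3) and one column (c1) fail → the flipped bit is at their intersection.

row 3, column 1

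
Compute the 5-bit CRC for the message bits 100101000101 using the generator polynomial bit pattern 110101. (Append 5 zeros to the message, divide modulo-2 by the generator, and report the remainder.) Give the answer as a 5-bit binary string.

Append 5 zeros: 10010100010100000. Divide by 110101 (XOR where the leading bit is 1):
  pos 0: 100101 XOR 110101 = 010000
  pos 1: 100000 XOR 110101 = 010101
  pos 2: 101010 XOR 110101 = 011111
  pos 3: 111110 XOR 110101 = 001011
  pos 5: 101110 XOR 110101 = 011011
  pos 6: 110111 XOR 110101 = 000010
  pos 10: 100000 XOR 110101 = 010101
  pos 11: 101010 XOR 110101 = 011111
Remainder (last 5 bits) = 11111. This is the CRC / FCS.

11111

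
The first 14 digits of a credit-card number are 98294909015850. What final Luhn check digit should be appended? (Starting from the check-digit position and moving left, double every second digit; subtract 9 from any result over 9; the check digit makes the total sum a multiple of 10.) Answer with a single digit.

2

Partial digits right→left: 0 5 8 5 1 0 9 0 9 4 9 2 8 9
Double every second digit counting from the check-digit position (so the 1st, 3rd, 5th, ... of the partial from the right).
  doubled (with −9 where >9): 0 7 2 9 9 9 7 → sum 43
  kept as-is: 5 5 0 0 4 2 9 → sum 25
Total = 43 + 25 = 68.
Check digit = (10 − (68 mod 10)) mod 10 = 2.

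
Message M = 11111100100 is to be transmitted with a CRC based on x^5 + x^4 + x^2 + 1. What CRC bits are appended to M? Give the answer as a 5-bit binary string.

Append 5 zeros: 1111110010000000. Divide by 110101 (XOR where the leading bit is 1):
  pos 0: 111111 XOR 110101 = 001010
  pos 2: 101000 XOR 110101 = 011101
  pos 3: 111011 XOR 110101 = 001110
  pos 5: 111000 XOR 110101 = 001101
  pos 7: 110100 XOR 110101 = 000001
Remainder (last 5 bits) = 01000. This is the CRC / FCS.

01000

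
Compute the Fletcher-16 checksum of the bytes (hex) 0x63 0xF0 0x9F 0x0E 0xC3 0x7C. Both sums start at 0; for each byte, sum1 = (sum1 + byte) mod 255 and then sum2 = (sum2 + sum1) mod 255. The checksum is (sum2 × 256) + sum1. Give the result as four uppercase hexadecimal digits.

Running sums (mod 255):
  after byte 0 (0x63): sum1=99, sum2=99
  after byte 1 (0xF0): sum1=84, sum2=183
  after byte 2 (0x9F): sum1=243, sum2=171
  after byte 3 (0x0E): sum1=2, sum2=173
  after byte 4 (0xC3): sum1=197, sum2=115
  after byte 5 (0x7C): sum1=66, sum2=181
Checksum = sum2·256 + sum1 = 181·256 + 66 = 46402 = 0xB542.

B542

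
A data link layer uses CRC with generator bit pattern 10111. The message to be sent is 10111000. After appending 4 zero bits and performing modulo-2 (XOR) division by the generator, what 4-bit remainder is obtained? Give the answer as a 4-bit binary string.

Append 4 zeros: 101110000000. Divide by 10111 (XOR where the leading bit is 1):
  pos 0: 10111 XOR 10111 = 00000
Remainder (last 4 bits) = 0000. This is the CRC / FCS.

0000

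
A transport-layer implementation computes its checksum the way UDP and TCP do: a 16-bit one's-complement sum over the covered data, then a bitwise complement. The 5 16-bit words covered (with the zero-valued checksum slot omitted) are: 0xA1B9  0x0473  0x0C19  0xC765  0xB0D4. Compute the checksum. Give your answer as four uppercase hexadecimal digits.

D57F

One's-complement addition (fold any carry out of bit 15 back into bit 0):
  0xA1B9 + 0x0473 = 0x0A62C
  0xA62C + 0x0C19 = 0x0B245
  0xB245 + 0xC765 = 0x179AA → wrap carry → 0x79AB
  0x79AB + 0xB0D4 = 0x12A7F → wrap carry → 0x2A80
One's-complement sum = 0x2A80.
Checksum = ~0x2A80 & 0xFFFF = 0xD57F.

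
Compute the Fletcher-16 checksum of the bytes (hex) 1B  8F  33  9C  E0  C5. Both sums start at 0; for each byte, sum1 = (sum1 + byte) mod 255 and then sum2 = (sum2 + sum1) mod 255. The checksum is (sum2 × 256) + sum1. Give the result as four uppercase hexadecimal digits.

9A21

Running sums (mod 255):
  after byte 0 (1B): sum1=27, sum2=27
  after byte 1 (8F): sum1=170, sum2=197
  after byte 2 (33): sum1=221, sum2=163
  after byte 3 (9C): sum1=122, sum2=30
  after byte 4 (E0): sum1=91, sum2=121
  after byte 5 (C5): sum1=33, sum2=154
Checksum = sum2·256 + sum1 = 154·256 + 33 = 39457 = 0x9A21.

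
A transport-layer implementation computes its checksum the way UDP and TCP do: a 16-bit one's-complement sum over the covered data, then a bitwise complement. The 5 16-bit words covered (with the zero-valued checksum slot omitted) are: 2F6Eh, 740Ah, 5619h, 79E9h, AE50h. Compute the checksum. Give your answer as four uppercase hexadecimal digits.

DE33

One's-complement addition (fold any carry out of bit 15 back into bit 0):
  0x2F6E + 0x740A = 0x0A378
  0xA378 + 0x5619 = 0x0F991
  0xF991 + 0x79E9 = 0x1737A → wrap carry → 0x737B
  0x737B + 0xAE50 = 0x121CB → wrap carry → 0x21CC
One's-complement sum = 0x21CC.
Checksum = ~0x21CC & 0xFFFF = 0xDE33.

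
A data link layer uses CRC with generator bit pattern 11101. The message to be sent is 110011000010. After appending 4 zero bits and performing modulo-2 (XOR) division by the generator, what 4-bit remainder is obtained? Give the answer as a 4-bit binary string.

0001

Append 4 zeros: 1100110000100000. Divide by 11101 (XOR where the leading bit is 1):
  pos 0: 11001 XOR 11101 = 00100
  pos 2: 10010 XOR 11101 = 01111
  pos 3: 11110 XOR 11101 = 00011
  pos 6: 11001 XOR 11101 = 00100
  pos 8: 10000 XOR 11101 = 01101
  pos 9: 11010 XOR 11101 = 00111
  pos 11: 11100 XOR 11101 = 00001
Remainder (last 4 bits) = 0001. This is the CRC / FCS.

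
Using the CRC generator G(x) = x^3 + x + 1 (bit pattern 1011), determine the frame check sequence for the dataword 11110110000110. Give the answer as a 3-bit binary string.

110

Append 3 zeros: 11110110000110000. Divide by 1011 (XOR where the leading bit is 1):
  pos 0: 1111 XOR 1011 = 0100
  pos 1: 1000 XOR 1011 = 0011
  pos 3: 1111 XOR 1011 = 0100
  pos 4: 1000 XOR 1011 = 0011
  pos 6: 1100 XOR 1011 = 0111
  pos 7: 1110 XOR 1011 = 0101
  pos 8: 1011 XOR 1011 = 0000
  pos 12: 1000 XOR 1011 = 0011
Remainder (last 3 bits) = 110. This is the CRC / FCS.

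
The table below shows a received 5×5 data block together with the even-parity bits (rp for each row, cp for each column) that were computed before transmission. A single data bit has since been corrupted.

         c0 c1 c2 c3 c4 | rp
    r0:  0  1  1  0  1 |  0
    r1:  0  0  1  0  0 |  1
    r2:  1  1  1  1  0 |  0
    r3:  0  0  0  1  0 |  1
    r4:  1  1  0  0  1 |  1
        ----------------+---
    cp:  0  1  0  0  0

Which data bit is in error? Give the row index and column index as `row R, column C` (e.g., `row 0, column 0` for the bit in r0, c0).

Recompute each row's even parity and compare to rp:
  r0: data parity 1, sent rp 0 → mismatch
  r1: data parity 1, sent rp 1 → ok
  r2: data parity 0, sent rp 0 → ok
  r3: data parity 1, sent rp 1 → ok
  r4: data parity 1, sent rp 1 → ok
Recompute each column's even parity and compare to cp:
  c0: data parity 0, sent cp 0 → ok
  c1: data parity 1, sent cp 1 → ok
  c2: data parity 1, sent cp 0 → mismatch
  c3: data parity 0, sent cp 0 → ok
  c4: data parity 0, sent cp 0 → ok
Exactly one row (r0) and one column (c2) fail → the flipped bit is at their intersection.

row 0, column 2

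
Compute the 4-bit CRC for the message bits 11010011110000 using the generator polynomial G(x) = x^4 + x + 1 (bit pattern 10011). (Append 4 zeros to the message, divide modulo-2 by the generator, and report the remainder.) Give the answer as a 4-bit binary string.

Append 4 zeros: 110100111100000000. Divide by 10011 (XOR where the leading bit is 1):
  pos 0: 11010 XOR 10011 = 01001
  pos 1: 10010 XOR 10011 = 00001
  pos 5: 11111 XOR 10011 = 01100
  pos 6: 11000 XOR 10011 = 01011
  pos 7: 10110 XOR 10011 = 00101
  pos 9: 10100 XOR 10011 = 00111
  pos 11: 11100 XOR 10011 = 01111
  pos 12: 11110 XOR 10011 = 01101
  pos 13: 11010 XOR 10011 = 01001
Remainder (last 4 bits) = 1001. This is the CRC / FCS.

1001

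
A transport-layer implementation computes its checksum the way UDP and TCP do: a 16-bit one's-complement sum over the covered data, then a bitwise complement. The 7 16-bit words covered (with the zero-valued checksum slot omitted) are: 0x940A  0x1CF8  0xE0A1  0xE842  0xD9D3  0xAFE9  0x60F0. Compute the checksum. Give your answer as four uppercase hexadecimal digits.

9B6A

One's-complement addition (fold any carry out of bit 15 back into bit 0):
  0x940A + 0x1CF8 = 0x0B102
  0xB102 + 0xE0A1 = 0x191A3 → wrap carry → 0x91A4
  0x91A4 + 0xE842 = 0x179E6 → wrap carry → 0x79E7
  0x79E7 + 0xD9D3 = 0x153BA → wrap carry → 0x53BB
  0x53BB + 0xAFE9 = 0x103A4 → wrap carry → 0x03A5
  0x03A5 + 0x60F0 = 0x06495
One's-complement sum = 0x6495.
Checksum = ~0x6495 & 0xFFFF = 0x9B6A.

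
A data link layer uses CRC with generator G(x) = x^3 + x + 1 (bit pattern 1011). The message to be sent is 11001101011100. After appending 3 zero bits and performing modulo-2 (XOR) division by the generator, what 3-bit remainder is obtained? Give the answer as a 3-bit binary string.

000

Append 3 zeros: 11001101011100000. Divide by 1011 (XOR where the leading bit is 1):
  pos 0: 1100 XOR 1011 = 0111
  pos 1: 1111 XOR 1011 = 0100
  pos 2: 1001 XOR 1011 = 0010
  pos 4: 1001 XOR 1011 = 0010
  pos 6: 1001 XOR 1011 = 0010
  pos 8: 1011 XOR 1011 = 0000
Remainder (last 3 bits) = 000. This is the CRC / FCS.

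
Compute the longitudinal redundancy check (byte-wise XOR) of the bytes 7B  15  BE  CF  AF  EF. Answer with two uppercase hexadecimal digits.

XOR the bytes together:
  start with 0x7B
  0x7B ⊕ 0x15 = 0x6E
  0x6E ⊕ 0xBE = 0xD0
  0xD0 ⊕ 0xCF = 0x1F
  0x1F ⊕ 0xAF = 0xB0
  0xB0 ⊕ 0xEF = 0x5F

5F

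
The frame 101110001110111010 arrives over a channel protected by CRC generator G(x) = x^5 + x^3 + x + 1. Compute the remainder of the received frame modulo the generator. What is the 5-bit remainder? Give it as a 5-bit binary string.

01011

Modulo-2 division of 101110001110111010 by 101011:
  pos 0: 101110 XOR 101011 = 000101
  pos 3: 101001 XOR 101011 = 000010
  pos 7: 101101 XOR 101011 = 000110
  pos 10: 110110 XOR 101011 = 011101
  pos 11: 111011 XOR 101011 = 010000
  pos 12: 100000 XOR 101011 = 001011
Remainder = 01011 (nonzero — an error is detected).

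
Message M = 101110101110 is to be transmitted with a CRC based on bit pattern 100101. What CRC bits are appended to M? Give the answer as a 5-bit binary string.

10110

Append 5 zeros: 10111010111000000. Divide by 100101 (XOR where the leading bit is 1):
  pos 0: 101110 XOR 100101 = 001011
  pos 2: 101110 XOR 100101 = 001011
  pos 4: 101111 XOR 100101 = 001010
  pos 6: 101010 XOR 100101 = 001111
  pos 8: 111100 XOR 100101 = 011001
  pos 9: 110010 XOR 100101 = 010111
  pos 10: 101110 XOR 100101 = 001011
Remainder (last 5 bits) = 10110. This is the CRC / FCS.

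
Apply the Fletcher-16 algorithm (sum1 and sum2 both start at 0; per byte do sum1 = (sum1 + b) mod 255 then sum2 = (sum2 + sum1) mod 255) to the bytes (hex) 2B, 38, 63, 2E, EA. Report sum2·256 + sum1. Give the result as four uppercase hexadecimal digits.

Running sums (mod 255):
  after byte 0 (2B): sum1=43, sum2=43
  after byte 1 (38): sum1=99, sum2=142
  after byte 2 (63): sum1=198, sum2=85
  after byte 3 (2E): sum1=244, sum2=74
  after byte 4 (EA): sum1=223, sum2=42
Checksum = sum2·256 + sum1 = 42·256 + 223 = 10975 = 0x2ADF.

2ADF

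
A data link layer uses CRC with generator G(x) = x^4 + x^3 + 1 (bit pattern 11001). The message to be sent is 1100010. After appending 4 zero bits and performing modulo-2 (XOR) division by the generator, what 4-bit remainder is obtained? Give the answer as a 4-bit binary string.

Append 4 zeros: 11000100000. Divide by 11001 (XOR where the leading bit is 1):
  pos 0: 11000 XOR 11001 = 00001
  pos 4: 11000 XOR 11001 = 00001
Remainder (last 4 bits) = 0100. This is the CRC / FCS.

0100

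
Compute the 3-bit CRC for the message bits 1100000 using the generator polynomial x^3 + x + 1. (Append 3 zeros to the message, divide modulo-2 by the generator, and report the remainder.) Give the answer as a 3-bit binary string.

Append 3 zeros: 1100000000. Divide by 1011 (XOR where the leading bit is 1):
  pos 0: 1100 XOR 1011 = 0111
  pos 1: 1110 XOR 1011 = 0101
  pos 2: 1010 XOR 1011 = 0001
  pos 5: 1000 XOR 1011 = 0011
Remainder (last 3 bits) = 110. This is the CRC / FCS.

110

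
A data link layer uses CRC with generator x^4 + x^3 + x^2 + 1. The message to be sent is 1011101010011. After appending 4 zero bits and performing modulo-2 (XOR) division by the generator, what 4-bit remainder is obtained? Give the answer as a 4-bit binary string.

Append 4 zeros: 10111010100110000. Divide by 11101 (XOR where the leading bit is 1):
  pos 0: 10111 XOR 11101 = 01010
  pos 1: 10100 XOR 11101 = 01001
  pos 2: 10011 XOR 11101 = 01110
  pos 3: 11100 XOR 11101 = 00001
  pos 7: 11001 XOR 11101 = 00100
  pos 9: 10010 XOR 11101 = 01111
  pos 10: 11110 XOR 11101 = 00011
Remainder (last 4 bits) = 1100. This is the CRC / FCS.

1100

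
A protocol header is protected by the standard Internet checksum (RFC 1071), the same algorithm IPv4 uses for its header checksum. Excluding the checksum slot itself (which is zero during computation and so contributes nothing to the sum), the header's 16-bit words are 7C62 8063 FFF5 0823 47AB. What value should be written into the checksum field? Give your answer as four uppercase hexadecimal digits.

B375

One's-complement addition (fold any carry out of bit 15 back into bit 0):
  0x7C62 + 0x8063 = 0x0FCC5
  0xFCC5 + 0xFFF5 = 0x1FCBA → wrap carry → 0xFCBB
  0xFCBB + 0x0823 = 0x104DE → wrap carry → 0x04DF
  0x04DF + 0x47AB = 0x04C8A
One's-complement sum = 0x4C8A.
Checksum = ~0x4C8A & 0xFFFF = 0xB375.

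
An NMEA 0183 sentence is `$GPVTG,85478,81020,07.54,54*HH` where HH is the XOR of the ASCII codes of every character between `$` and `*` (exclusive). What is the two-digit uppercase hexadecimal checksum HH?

XOR the ASCII codes of the payload characters:
  'G' = 0x47 → acc = 0x47
  'P' = 0x50 → acc = 0x17
  'V' = 0x56 → acc = 0x41
  'T' = 0x54 → acc = 0x15
  'G' = 0x47 → acc = 0x52
  ',' = 0x2C → acc = 0x7E
  '8' = 0x38 → acc = 0x46
  '5' = 0x35 → acc = 0x73
  '4' = 0x34 → acc = 0x47
  '7' = 0x37 → acc = 0x70
  '8' = 0x38 → acc = 0x48
  ',' = 0x2C → acc = 0x64
  '8' = 0x38 → acc = 0x5C
  '1' = 0x31 → acc = 0x6D
  '0' = 0x30 → acc = 0x5D
  '2' = 0x32 → acc = 0x6F
  '0' = 0x30 → acc = 0x5F
  ',' = 0x2C → acc = 0x73
  '0' = 0x30 → acc = 0x43
  '7' = 0x37 → acc = 0x74
  '.' = 0x2E → acc = 0x5A
  '5' = 0x35 → acc = 0x6F
  '4' = 0x34 → acc = 0x5B
  ',' = 0x2C → acc = 0x77
  '5' = 0x35 → acc = 0x42
  '4' = 0x34 → acc = 0x76
Checksum = 0x76.

76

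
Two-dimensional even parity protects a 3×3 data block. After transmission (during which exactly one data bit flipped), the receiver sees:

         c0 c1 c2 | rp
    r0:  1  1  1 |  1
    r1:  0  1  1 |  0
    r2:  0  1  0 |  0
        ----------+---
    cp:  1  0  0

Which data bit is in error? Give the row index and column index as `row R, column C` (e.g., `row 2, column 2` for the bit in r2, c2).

row 2, column 1

Recompute each row's even parity and compare to rp:
  r0: data parity 1, sent rp 1 → ok
  r1: data parity 0, sent rp 0 → ok
  r2: data parity 1, sent rp 0 → mismatch
Recompute each column's even parity and compare to cp:
  c0: data parity 1, sent cp 1 → ok
  c1: data parity 1, sent cp 0 → mismatch
  c2: data parity 0, sent cp 0 → ok
Exactly one row (r2) and one column (c1) fail → the flipped bit is at their intersection.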